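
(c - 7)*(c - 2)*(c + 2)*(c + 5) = c^4 - 2*c^3 - 39*c^2 + 8*c + 140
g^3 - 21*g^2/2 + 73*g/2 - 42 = (g - 4)*(g - 7/2)*(g - 3)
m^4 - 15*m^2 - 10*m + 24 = (m - 4)*(m - 1)*(m + 2)*(m + 3)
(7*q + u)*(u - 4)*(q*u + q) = 7*q^2*u^2 - 21*q^2*u - 28*q^2 + q*u^3 - 3*q*u^2 - 4*q*u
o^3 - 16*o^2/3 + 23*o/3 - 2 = (o - 3)*(o - 2)*(o - 1/3)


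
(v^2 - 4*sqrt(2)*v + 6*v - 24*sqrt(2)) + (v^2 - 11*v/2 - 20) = 2*v^2 - 4*sqrt(2)*v + v/2 - 24*sqrt(2) - 20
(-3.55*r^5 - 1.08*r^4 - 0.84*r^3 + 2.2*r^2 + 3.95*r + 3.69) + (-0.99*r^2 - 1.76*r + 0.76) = -3.55*r^5 - 1.08*r^4 - 0.84*r^3 + 1.21*r^2 + 2.19*r + 4.45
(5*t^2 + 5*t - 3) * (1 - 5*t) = -25*t^3 - 20*t^2 + 20*t - 3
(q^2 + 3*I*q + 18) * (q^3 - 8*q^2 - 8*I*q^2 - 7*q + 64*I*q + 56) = q^5 - 8*q^4 - 5*I*q^4 + 35*q^3 + 40*I*q^3 - 280*q^2 - 165*I*q^2 - 126*q + 1320*I*q + 1008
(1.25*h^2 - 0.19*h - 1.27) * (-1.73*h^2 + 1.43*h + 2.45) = -2.1625*h^4 + 2.1162*h^3 + 4.9879*h^2 - 2.2816*h - 3.1115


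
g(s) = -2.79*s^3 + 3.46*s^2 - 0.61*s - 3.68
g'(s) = -8.37*s^2 + 6.92*s - 0.61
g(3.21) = -62.27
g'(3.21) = -64.64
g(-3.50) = 160.46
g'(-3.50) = -127.36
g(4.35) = -170.51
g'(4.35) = -128.89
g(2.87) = -42.89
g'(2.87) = -49.69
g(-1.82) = 25.71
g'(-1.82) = -40.93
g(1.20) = -4.25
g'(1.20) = -4.36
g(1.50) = -6.23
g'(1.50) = -9.06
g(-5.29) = 509.39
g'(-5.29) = -271.44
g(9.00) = -1762.82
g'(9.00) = -616.30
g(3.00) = -49.70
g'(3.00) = -55.18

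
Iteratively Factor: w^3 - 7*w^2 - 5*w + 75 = (w + 3)*(w^2 - 10*w + 25) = (w - 5)*(w + 3)*(w - 5)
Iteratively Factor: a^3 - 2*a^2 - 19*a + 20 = (a + 4)*(a^2 - 6*a + 5) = (a - 5)*(a + 4)*(a - 1)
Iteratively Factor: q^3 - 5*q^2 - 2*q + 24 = (q + 2)*(q^2 - 7*q + 12) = (q - 3)*(q + 2)*(q - 4)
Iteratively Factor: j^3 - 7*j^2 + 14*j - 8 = (j - 4)*(j^2 - 3*j + 2) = (j - 4)*(j - 1)*(j - 2)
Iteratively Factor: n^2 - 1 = (n - 1)*(n + 1)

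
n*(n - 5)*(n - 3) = n^3 - 8*n^2 + 15*n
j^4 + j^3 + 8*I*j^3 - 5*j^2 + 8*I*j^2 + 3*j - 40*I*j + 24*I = (j + 3)*(j + 8*I)*(-I*j + I)*(I*j - I)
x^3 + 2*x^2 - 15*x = x*(x - 3)*(x + 5)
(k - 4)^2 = k^2 - 8*k + 16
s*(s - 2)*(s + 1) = s^3 - s^2 - 2*s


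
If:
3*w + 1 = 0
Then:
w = -1/3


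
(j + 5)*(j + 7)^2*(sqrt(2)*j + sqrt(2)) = sqrt(2)*j^4 + 20*sqrt(2)*j^3 + 138*sqrt(2)*j^2 + 364*sqrt(2)*j + 245*sqrt(2)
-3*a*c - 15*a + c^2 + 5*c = (-3*a + c)*(c + 5)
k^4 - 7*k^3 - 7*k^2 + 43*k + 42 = (k - 7)*(k - 3)*(k + 1)*(k + 2)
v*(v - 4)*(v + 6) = v^3 + 2*v^2 - 24*v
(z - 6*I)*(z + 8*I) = z^2 + 2*I*z + 48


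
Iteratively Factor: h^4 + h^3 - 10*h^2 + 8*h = (h)*(h^3 + h^2 - 10*h + 8) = h*(h + 4)*(h^2 - 3*h + 2) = h*(h - 2)*(h + 4)*(h - 1)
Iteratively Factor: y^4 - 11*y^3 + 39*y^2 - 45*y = (y - 3)*(y^3 - 8*y^2 + 15*y) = y*(y - 3)*(y^2 - 8*y + 15) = y*(y - 3)^2*(y - 5)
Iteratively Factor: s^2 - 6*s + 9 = (s - 3)*(s - 3)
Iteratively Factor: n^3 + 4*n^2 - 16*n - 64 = (n - 4)*(n^2 + 8*n + 16) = (n - 4)*(n + 4)*(n + 4)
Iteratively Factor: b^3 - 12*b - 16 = (b - 4)*(b^2 + 4*b + 4) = (b - 4)*(b + 2)*(b + 2)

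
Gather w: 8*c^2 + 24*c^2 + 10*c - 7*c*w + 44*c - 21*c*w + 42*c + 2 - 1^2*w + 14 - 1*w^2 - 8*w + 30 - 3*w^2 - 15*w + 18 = 32*c^2 + 96*c - 4*w^2 + w*(-28*c - 24) + 64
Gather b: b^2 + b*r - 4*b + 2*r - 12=b^2 + b*(r - 4) + 2*r - 12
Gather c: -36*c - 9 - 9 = -36*c - 18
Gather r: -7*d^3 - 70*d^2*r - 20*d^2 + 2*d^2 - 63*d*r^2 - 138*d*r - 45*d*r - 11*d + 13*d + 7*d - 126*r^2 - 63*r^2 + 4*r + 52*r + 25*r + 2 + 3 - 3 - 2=-7*d^3 - 18*d^2 + 9*d + r^2*(-63*d - 189) + r*(-70*d^2 - 183*d + 81)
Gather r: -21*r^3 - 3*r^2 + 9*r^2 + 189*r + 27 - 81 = -21*r^3 + 6*r^2 + 189*r - 54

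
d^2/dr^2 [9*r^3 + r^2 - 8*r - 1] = 54*r + 2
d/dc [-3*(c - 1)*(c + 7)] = -6*c - 18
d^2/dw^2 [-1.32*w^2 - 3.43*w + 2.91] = -2.64000000000000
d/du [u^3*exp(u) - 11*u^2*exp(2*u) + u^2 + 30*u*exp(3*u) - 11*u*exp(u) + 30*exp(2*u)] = u^3*exp(u) - 22*u^2*exp(2*u) + 3*u^2*exp(u) + 90*u*exp(3*u) - 22*u*exp(2*u) - 11*u*exp(u) + 2*u + 30*exp(3*u) + 60*exp(2*u) - 11*exp(u)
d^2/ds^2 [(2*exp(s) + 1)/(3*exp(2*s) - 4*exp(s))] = 2*(9*exp(3*s) + 30*exp(2*s) - 18*exp(s) + 8)*exp(-s)/(27*exp(3*s) - 108*exp(2*s) + 144*exp(s) - 64)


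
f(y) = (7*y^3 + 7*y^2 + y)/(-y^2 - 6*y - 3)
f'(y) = (2*y + 6)*(7*y^3 + 7*y^2 + y)/(-y^2 - 6*y - 3)^2 + (21*y^2 + 14*y + 1)/(-y^2 - 6*y - 3) = (-7*y^4 - 84*y^3 - 104*y^2 - 42*y - 3)/(y^4 + 12*y^3 + 42*y^2 + 36*y + 9)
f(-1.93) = -5.39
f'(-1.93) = 8.38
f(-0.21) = -0.02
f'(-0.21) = 0.63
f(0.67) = -0.79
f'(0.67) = -1.87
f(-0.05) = 0.01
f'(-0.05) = -0.16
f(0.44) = -0.41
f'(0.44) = -1.44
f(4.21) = -14.15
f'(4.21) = -4.96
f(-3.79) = -52.89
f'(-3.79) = 61.97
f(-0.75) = 0.25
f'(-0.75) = 3.67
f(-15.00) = 159.89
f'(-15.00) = -4.92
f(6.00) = -23.60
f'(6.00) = -5.55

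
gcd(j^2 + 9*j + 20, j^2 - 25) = j + 5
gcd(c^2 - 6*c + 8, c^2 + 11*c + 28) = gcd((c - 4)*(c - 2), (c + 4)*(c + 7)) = 1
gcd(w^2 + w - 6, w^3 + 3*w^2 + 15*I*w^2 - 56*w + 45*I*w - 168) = w + 3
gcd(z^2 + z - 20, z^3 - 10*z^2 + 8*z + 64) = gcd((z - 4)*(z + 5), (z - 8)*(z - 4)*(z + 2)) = z - 4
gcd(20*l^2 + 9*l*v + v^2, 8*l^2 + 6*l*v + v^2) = 4*l + v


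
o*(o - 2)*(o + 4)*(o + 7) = o^4 + 9*o^3 + 6*o^2 - 56*o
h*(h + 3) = h^2 + 3*h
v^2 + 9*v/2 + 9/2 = (v + 3/2)*(v + 3)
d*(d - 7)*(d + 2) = d^3 - 5*d^2 - 14*d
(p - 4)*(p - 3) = p^2 - 7*p + 12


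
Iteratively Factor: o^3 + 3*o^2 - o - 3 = (o - 1)*(o^2 + 4*o + 3) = (o - 1)*(o + 1)*(o + 3)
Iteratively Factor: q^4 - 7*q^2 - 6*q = (q + 1)*(q^3 - q^2 - 6*q) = (q - 3)*(q + 1)*(q^2 + 2*q) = (q - 3)*(q + 1)*(q + 2)*(q)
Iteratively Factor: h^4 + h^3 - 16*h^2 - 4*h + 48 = (h + 4)*(h^3 - 3*h^2 - 4*h + 12) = (h - 2)*(h + 4)*(h^2 - h - 6) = (h - 2)*(h + 2)*(h + 4)*(h - 3)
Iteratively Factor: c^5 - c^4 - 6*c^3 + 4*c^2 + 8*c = (c)*(c^4 - c^3 - 6*c^2 + 4*c + 8) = c*(c - 2)*(c^3 + c^2 - 4*c - 4) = c*(c - 2)^2*(c^2 + 3*c + 2) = c*(c - 2)^2*(c + 1)*(c + 2)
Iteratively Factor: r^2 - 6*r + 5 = (r - 1)*(r - 5)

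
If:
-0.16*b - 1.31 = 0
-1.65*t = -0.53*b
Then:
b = -8.19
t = -2.63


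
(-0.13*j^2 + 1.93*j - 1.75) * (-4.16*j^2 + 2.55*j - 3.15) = 0.5408*j^4 - 8.3603*j^3 + 12.611*j^2 - 10.542*j + 5.5125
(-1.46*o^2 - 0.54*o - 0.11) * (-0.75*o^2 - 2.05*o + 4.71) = 1.095*o^4 + 3.398*o^3 - 5.6871*o^2 - 2.3179*o - 0.5181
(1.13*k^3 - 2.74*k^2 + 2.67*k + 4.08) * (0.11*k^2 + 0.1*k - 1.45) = 0.1243*k^5 - 0.1884*k^4 - 1.6188*k^3 + 4.6888*k^2 - 3.4635*k - 5.916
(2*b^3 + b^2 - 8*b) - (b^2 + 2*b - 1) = 2*b^3 - 10*b + 1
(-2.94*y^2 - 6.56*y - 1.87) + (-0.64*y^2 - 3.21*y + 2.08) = -3.58*y^2 - 9.77*y + 0.21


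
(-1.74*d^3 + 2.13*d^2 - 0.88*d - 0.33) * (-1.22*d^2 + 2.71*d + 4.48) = 2.1228*d^5 - 7.314*d^4 - 0.949300000000001*d^3 + 7.5602*d^2 - 4.8367*d - 1.4784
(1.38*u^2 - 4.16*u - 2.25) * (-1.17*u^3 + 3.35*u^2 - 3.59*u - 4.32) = -1.6146*u^5 + 9.4902*u^4 - 16.2577*u^3 + 1.4353*u^2 + 26.0487*u + 9.72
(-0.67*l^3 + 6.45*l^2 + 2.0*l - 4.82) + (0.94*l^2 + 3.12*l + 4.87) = -0.67*l^3 + 7.39*l^2 + 5.12*l + 0.0499999999999998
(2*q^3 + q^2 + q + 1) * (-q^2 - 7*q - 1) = -2*q^5 - 15*q^4 - 10*q^3 - 9*q^2 - 8*q - 1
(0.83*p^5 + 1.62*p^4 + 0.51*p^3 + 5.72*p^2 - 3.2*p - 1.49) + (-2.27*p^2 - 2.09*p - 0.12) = 0.83*p^5 + 1.62*p^4 + 0.51*p^3 + 3.45*p^2 - 5.29*p - 1.61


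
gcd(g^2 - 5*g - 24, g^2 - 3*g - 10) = 1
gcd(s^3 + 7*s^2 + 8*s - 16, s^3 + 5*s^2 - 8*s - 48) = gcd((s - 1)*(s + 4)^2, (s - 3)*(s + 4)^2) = s^2 + 8*s + 16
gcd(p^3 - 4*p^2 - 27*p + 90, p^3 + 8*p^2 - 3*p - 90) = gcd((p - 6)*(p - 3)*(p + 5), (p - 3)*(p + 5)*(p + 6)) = p^2 + 2*p - 15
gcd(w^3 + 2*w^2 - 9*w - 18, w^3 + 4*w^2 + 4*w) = w + 2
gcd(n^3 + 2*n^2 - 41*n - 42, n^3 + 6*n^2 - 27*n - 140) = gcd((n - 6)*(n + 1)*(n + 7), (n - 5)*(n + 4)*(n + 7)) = n + 7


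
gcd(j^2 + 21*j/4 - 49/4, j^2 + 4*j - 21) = j + 7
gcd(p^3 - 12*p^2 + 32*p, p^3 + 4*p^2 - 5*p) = p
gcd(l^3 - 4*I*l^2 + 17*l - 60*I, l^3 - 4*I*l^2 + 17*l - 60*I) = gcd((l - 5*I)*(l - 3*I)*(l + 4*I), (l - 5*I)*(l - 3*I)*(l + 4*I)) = l^3 - 4*I*l^2 + 17*l - 60*I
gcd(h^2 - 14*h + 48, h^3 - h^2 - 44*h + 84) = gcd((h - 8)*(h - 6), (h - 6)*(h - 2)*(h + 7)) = h - 6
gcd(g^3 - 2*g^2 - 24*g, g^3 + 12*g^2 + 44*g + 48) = g + 4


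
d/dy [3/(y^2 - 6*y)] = 6*(3 - y)/(y^2*(y - 6)^2)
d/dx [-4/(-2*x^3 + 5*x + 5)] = 4*(5 - 6*x^2)/(-2*x^3 + 5*x + 5)^2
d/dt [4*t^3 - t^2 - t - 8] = 12*t^2 - 2*t - 1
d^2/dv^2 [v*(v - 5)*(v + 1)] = 6*v - 8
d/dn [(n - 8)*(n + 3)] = 2*n - 5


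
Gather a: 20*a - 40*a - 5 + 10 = 5 - 20*a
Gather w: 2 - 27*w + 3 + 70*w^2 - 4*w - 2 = 70*w^2 - 31*w + 3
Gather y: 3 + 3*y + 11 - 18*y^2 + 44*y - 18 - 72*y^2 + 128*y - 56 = -90*y^2 + 175*y - 60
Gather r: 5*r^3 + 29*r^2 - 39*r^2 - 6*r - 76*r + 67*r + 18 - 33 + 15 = 5*r^3 - 10*r^2 - 15*r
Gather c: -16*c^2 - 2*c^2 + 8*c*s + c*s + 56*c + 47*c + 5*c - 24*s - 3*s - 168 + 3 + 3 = -18*c^2 + c*(9*s + 108) - 27*s - 162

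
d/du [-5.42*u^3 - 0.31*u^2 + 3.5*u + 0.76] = -16.26*u^2 - 0.62*u + 3.5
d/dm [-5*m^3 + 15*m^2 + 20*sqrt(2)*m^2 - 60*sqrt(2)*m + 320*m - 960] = -15*m^2 + 30*m + 40*sqrt(2)*m - 60*sqrt(2) + 320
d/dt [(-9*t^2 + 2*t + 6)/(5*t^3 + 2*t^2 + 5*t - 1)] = (45*t^4 - 20*t^3 - 139*t^2 - 6*t - 32)/(25*t^6 + 20*t^5 + 54*t^4 + 10*t^3 + 21*t^2 - 10*t + 1)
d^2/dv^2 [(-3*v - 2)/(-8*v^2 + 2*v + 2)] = ((-36*v - 5)*(-4*v^2 + v + 1) - (3*v + 2)*(8*v - 1)^2)/(-4*v^2 + v + 1)^3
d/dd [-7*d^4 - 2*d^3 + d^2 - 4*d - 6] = -28*d^3 - 6*d^2 + 2*d - 4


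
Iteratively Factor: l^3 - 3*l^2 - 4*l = (l - 4)*(l^2 + l) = (l - 4)*(l + 1)*(l)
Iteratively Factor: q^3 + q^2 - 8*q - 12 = (q + 2)*(q^2 - q - 6) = (q + 2)^2*(q - 3)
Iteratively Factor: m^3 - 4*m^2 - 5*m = (m - 5)*(m^2 + m) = m*(m - 5)*(m + 1)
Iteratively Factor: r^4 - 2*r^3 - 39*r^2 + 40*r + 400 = (r - 5)*(r^3 + 3*r^2 - 24*r - 80) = (r - 5)*(r + 4)*(r^2 - r - 20) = (r - 5)*(r + 4)^2*(r - 5)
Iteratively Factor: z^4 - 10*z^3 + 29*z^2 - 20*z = (z)*(z^3 - 10*z^2 + 29*z - 20) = z*(z - 5)*(z^2 - 5*z + 4) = z*(z - 5)*(z - 1)*(z - 4)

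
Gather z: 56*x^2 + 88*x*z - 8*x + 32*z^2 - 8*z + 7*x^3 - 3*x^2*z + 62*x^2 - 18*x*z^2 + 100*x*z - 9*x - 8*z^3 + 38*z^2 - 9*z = 7*x^3 + 118*x^2 - 17*x - 8*z^3 + z^2*(70 - 18*x) + z*(-3*x^2 + 188*x - 17)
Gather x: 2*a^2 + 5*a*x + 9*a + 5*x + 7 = 2*a^2 + 9*a + x*(5*a + 5) + 7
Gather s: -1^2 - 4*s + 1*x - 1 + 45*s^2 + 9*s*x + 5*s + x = 45*s^2 + s*(9*x + 1) + 2*x - 2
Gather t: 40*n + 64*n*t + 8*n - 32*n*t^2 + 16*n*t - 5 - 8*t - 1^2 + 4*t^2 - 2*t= 48*n + t^2*(4 - 32*n) + t*(80*n - 10) - 6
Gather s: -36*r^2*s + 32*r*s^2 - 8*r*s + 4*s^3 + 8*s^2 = 4*s^3 + s^2*(32*r + 8) + s*(-36*r^2 - 8*r)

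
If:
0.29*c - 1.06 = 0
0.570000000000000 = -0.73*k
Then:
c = 3.66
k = -0.78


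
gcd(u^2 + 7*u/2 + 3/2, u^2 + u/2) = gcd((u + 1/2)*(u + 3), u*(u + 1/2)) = u + 1/2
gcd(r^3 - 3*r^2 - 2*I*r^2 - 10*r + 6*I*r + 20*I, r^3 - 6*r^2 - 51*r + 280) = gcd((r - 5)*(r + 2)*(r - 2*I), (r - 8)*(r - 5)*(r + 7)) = r - 5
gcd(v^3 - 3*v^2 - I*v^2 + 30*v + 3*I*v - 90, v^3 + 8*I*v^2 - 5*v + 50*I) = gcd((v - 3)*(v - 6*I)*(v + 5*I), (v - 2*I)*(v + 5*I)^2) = v + 5*I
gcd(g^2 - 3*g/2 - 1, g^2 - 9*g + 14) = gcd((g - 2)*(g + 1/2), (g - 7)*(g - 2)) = g - 2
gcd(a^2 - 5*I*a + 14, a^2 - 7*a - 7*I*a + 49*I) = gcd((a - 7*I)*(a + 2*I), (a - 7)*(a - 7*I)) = a - 7*I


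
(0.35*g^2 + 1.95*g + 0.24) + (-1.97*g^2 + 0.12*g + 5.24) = -1.62*g^2 + 2.07*g + 5.48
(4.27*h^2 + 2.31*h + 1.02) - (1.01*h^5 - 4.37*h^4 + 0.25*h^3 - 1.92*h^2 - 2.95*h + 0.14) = -1.01*h^5 + 4.37*h^4 - 0.25*h^3 + 6.19*h^2 + 5.26*h + 0.88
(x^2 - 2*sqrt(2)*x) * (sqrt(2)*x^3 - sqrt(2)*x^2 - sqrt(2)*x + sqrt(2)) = sqrt(2)*x^5 - 4*x^4 - sqrt(2)*x^4 - sqrt(2)*x^3 + 4*x^3 + sqrt(2)*x^2 + 4*x^2 - 4*x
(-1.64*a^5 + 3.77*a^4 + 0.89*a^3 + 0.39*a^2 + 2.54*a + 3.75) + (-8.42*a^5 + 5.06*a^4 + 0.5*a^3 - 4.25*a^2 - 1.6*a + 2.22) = -10.06*a^5 + 8.83*a^4 + 1.39*a^3 - 3.86*a^2 + 0.94*a + 5.97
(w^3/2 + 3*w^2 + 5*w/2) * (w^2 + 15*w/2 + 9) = w^5/2 + 27*w^4/4 + 59*w^3/2 + 183*w^2/4 + 45*w/2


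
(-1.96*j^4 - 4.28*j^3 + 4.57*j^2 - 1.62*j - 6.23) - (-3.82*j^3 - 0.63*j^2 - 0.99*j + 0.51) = -1.96*j^4 - 0.46*j^3 + 5.2*j^2 - 0.63*j - 6.74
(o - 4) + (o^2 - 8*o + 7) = o^2 - 7*o + 3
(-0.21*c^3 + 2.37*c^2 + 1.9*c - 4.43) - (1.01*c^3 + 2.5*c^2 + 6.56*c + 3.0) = -1.22*c^3 - 0.13*c^2 - 4.66*c - 7.43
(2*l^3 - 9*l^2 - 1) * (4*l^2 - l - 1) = 8*l^5 - 38*l^4 + 7*l^3 + 5*l^2 + l + 1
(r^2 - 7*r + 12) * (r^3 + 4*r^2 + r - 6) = r^5 - 3*r^4 - 15*r^3 + 35*r^2 + 54*r - 72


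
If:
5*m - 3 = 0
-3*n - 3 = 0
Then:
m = 3/5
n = -1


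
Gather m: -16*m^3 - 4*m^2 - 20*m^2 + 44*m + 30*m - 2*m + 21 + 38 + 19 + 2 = -16*m^3 - 24*m^2 + 72*m + 80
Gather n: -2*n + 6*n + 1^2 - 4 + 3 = 4*n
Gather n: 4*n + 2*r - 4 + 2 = 4*n + 2*r - 2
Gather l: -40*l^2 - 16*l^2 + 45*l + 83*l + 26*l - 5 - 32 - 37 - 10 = -56*l^2 + 154*l - 84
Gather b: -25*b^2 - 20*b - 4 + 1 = -25*b^2 - 20*b - 3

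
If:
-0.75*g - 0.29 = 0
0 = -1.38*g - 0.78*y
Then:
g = -0.39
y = 0.68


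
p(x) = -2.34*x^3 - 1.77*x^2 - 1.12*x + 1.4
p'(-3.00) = -53.68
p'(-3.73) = -85.58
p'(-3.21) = -62.09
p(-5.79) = 402.75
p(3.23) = -99.54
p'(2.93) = -71.76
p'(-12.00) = -969.52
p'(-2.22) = -27.86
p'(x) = -7.02*x^2 - 3.54*x - 1.12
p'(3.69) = -109.77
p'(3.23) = -85.79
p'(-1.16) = -6.46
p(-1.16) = 3.97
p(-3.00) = 52.01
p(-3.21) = 64.16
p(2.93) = -75.94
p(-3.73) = 102.39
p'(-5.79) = -215.96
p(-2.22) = 20.77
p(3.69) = -144.40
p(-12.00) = 3803.48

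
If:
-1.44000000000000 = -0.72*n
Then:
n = 2.00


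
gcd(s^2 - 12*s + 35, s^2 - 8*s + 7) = s - 7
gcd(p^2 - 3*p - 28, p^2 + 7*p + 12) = p + 4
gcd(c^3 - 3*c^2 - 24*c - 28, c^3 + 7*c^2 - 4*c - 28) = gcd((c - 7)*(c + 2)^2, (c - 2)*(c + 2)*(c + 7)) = c + 2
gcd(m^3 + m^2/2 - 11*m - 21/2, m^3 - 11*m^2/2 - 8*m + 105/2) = m^2 - m/2 - 21/2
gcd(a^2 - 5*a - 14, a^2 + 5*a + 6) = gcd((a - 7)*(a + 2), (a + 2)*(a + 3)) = a + 2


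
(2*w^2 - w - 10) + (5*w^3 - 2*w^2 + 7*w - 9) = 5*w^3 + 6*w - 19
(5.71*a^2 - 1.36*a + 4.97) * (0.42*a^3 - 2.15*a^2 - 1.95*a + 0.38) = 2.3982*a^5 - 12.8477*a^4 - 6.1231*a^3 - 5.8637*a^2 - 10.2083*a + 1.8886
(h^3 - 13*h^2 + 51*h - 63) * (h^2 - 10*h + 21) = h^5 - 23*h^4 + 202*h^3 - 846*h^2 + 1701*h - 1323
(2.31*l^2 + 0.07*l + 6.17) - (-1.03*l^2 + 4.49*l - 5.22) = 3.34*l^2 - 4.42*l + 11.39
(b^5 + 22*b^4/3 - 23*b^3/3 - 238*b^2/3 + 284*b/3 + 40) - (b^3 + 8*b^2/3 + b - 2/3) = b^5 + 22*b^4/3 - 26*b^3/3 - 82*b^2 + 281*b/3 + 122/3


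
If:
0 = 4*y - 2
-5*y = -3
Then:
No Solution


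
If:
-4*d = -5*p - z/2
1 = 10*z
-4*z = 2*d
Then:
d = -1/5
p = -17/100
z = 1/10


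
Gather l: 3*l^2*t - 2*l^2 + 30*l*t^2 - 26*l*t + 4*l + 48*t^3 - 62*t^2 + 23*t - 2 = l^2*(3*t - 2) + l*(30*t^2 - 26*t + 4) + 48*t^3 - 62*t^2 + 23*t - 2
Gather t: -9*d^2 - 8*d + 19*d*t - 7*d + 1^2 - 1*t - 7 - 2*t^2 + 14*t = -9*d^2 - 15*d - 2*t^2 + t*(19*d + 13) - 6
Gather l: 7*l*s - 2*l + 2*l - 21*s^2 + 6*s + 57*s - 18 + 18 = 7*l*s - 21*s^2 + 63*s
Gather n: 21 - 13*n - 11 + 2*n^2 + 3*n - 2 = 2*n^2 - 10*n + 8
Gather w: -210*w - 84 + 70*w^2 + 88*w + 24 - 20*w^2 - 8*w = 50*w^2 - 130*w - 60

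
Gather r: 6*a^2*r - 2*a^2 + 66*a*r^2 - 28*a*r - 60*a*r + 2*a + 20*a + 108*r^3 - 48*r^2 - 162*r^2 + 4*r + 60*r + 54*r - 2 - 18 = -2*a^2 + 22*a + 108*r^3 + r^2*(66*a - 210) + r*(6*a^2 - 88*a + 118) - 20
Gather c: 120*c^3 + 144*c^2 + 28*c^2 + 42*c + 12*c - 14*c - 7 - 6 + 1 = 120*c^3 + 172*c^2 + 40*c - 12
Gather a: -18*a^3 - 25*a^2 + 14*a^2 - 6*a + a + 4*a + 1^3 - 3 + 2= -18*a^3 - 11*a^2 - a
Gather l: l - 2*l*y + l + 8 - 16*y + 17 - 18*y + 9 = l*(2 - 2*y) - 34*y + 34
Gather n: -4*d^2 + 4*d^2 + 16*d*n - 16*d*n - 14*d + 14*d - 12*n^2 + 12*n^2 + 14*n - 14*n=0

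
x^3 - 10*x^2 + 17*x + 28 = (x - 7)*(x - 4)*(x + 1)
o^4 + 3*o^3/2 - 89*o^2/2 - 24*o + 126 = (o - 6)*(o - 3/2)*(o + 2)*(o + 7)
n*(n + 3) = n^2 + 3*n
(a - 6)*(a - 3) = a^2 - 9*a + 18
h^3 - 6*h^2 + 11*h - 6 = (h - 3)*(h - 2)*(h - 1)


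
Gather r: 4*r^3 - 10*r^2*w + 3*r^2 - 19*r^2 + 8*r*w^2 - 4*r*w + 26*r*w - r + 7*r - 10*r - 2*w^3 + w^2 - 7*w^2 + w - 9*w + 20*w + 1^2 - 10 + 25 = 4*r^3 + r^2*(-10*w - 16) + r*(8*w^2 + 22*w - 4) - 2*w^3 - 6*w^2 + 12*w + 16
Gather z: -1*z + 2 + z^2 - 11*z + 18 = z^2 - 12*z + 20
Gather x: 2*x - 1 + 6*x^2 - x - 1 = 6*x^2 + x - 2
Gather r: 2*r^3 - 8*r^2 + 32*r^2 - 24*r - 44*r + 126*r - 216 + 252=2*r^3 + 24*r^2 + 58*r + 36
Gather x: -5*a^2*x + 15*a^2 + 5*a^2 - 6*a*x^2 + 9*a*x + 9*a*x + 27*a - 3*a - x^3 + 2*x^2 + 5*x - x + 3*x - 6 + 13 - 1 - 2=20*a^2 + 24*a - x^3 + x^2*(2 - 6*a) + x*(-5*a^2 + 18*a + 7) + 4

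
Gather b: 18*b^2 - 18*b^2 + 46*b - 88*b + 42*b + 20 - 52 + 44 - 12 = 0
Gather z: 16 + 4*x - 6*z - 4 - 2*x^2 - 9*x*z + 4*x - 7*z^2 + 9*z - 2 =-2*x^2 + 8*x - 7*z^2 + z*(3 - 9*x) + 10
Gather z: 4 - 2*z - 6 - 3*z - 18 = -5*z - 20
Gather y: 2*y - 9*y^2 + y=-9*y^2 + 3*y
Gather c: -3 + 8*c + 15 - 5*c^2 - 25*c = -5*c^2 - 17*c + 12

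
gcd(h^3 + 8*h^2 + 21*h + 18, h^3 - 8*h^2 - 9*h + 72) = h + 3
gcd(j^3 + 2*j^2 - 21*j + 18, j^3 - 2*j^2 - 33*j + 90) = j^2 + 3*j - 18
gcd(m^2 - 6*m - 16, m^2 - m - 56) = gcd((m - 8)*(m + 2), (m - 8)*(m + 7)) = m - 8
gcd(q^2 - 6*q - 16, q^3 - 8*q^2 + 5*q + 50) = q + 2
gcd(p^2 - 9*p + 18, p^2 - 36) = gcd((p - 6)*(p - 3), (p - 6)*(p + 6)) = p - 6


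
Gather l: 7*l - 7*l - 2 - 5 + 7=0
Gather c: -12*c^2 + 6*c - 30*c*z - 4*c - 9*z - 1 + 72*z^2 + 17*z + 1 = -12*c^2 + c*(2 - 30*z) + 72*z^2 + 8*z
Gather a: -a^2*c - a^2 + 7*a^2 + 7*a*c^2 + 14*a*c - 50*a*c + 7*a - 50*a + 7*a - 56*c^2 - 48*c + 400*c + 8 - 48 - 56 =a^2*(6 - c) + a*(7*c^2 - 36*c - 36) - 56*c^2 + 352*c - 96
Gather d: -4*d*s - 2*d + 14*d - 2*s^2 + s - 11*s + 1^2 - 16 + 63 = d*(12 - 4*s) - 2*s^2 - 10*s + 48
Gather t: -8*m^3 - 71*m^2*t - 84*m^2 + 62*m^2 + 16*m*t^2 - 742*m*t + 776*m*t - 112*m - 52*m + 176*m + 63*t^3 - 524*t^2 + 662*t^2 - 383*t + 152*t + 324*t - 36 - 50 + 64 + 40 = -8*m^3 - 22*m^2 + 12*m + 63*t^3 + t^2*(16*m + 138) + t*(-71*m^2 + 34*m + 93) + 18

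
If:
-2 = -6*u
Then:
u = 1/3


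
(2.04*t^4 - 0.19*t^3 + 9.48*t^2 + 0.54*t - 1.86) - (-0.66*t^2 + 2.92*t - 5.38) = 2.04*t^4 - 0.19*t^3 + 10.14*t^2 - 2.38*t + 3.52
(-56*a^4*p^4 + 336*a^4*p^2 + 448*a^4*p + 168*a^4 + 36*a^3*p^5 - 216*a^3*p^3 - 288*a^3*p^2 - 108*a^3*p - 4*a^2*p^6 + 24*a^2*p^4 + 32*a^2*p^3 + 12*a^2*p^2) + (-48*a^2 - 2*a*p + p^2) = -56*a^4*p^4 + 336*a^4*p^2 + 448*a^4*p + 168*a^4 + 36*a^3*p^5 - 216*a^3*p^3 - 288*a^3*p^2 - 108*a^3*p - 4*a^2*p^6 + 24*a^2*p^4 + 32*a^2*p^3 + 12*a^2*p^2 - 48*a^2 - 2*a*p + p^2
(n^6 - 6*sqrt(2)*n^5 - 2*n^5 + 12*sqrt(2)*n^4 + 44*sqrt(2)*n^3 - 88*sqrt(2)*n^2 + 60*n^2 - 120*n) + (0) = n^6 - 6*sqrt(2)*n^5 - 2*n^5 + 12*sqrt(2)*n^4 + 44*sqrt(2)*n^3 - 88*sqrt(2)*n^2 + 60*n^2 - 120*n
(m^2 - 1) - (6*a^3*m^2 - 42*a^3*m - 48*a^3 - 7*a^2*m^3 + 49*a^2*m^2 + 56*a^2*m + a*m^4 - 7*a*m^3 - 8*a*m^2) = -6*a^3*m^2 + 42*a^3*m + 48*a^3 + 7*a^2*m^3 - 49*a^2*m^2 - 56*a^2*m - a*m^4 + 7*a*m^3 + 8*a*m^2 + m^2 - 1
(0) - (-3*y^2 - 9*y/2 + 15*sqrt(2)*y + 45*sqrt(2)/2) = 3*y^2 - 15*sqrt(2)*y + 9*y/2 - 45*sqrt(2)/2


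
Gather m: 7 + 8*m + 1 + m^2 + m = m^2 + 9*m + 8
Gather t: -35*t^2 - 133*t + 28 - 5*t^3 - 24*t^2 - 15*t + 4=-5*t^3 - 59*t^2 - 148*t + 32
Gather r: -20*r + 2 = 2 - 20*r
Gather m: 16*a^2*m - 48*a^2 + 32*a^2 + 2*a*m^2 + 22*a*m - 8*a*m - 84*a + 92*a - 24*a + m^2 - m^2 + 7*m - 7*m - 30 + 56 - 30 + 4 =-16*a^2 + 2*a*m^2 - 16*a + m*(16*a^2 + 14*a)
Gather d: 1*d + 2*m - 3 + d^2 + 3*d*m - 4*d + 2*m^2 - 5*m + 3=d^2 + d*(3*m - 3) + 2*m^2 - 3*m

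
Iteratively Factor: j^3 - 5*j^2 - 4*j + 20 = (j - 2)*(j^2 - 3*j - 10) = (j - 5)*(j - 2)*(j + 2)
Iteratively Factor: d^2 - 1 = (d + 1)*(d - 1)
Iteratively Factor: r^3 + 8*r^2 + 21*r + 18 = (r + 2)*(r^2 + 6*r + 9) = (r + 2)*(r + 3)*(r + 3)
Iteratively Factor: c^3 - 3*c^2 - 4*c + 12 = (c + 2)*(c^2 - 5*c + 6) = (c - 3)*(c + 2)*(c - 2)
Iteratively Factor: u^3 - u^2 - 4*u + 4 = (u - 1)*(u^2 - 4) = (u - 2)*(u - 1)*(u + 2)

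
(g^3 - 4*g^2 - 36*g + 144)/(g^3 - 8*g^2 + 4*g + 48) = (g + 6)/(g + 2)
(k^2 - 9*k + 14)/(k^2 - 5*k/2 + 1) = 2*(k - 7)/(2*k - 1)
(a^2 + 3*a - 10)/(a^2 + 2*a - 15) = (a - 2)/(a - 3)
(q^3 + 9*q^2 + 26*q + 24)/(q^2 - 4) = (q^2 + 7*q + 12)/(q - 2)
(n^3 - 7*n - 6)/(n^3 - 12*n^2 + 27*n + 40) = (n^2 - n - 6)/(n^2 - 13*n + 40)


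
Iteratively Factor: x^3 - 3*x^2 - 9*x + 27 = (x + 3)*(x^2 - 6*x + 9) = (x - 3)*(x + 3)*(x - 3)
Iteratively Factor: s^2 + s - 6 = (s + 3)*(s - 2)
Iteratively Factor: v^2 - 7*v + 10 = (v - 2)*(v - 5)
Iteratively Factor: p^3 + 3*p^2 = (p + 3)*(p^2) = p*(p + 3)*(p)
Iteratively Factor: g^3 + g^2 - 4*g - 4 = (g + 2)*(g^2 - g - 2) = (g - 2)*(g + 2)*(g + 1)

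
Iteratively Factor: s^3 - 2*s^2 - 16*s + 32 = (s + 4)*(s^2 - 6*s + 8) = (s - 2)*(s + 4)*(s - 4)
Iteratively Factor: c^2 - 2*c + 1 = (c - 1)*(c - 1)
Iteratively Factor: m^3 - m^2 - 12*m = (m)*(m^2 - m - 12) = m*(m - 4)*(m + 3)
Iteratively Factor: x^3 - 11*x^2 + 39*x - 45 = (x - 3)*(x^2 - 8*x + 15) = (x - 5)*(x - 3)*(x - 3)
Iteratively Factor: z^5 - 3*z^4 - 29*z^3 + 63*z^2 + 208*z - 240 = (z + 3)*(z^4 - 6*z^3 - 11*z^2 + 96*z - 80) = (z + 3)*(z + 4)*(z^3 - 10*z^2 + 29*z - 20) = (z - 5)*(z + 3)*(z + 4)*(z^2 - 5*z + 4) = (z - 5)*(z - 4)*(z + 3)*(z + 4)*(z - 1)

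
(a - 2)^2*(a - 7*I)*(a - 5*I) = a^4 - 4*a^3 - 12*I*a^3 - 31*a^2 + 48*I*a^2 + 140*a - 48*I*a - 140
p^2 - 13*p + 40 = (p - 8)*(p - 5)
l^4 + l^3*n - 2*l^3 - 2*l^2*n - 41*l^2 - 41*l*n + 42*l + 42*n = (l - 7)*(l - 1)*(l + 6)*(l + n)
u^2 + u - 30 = (u - 5)*(u + 6)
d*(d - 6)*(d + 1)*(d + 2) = d^4 - 3*d^3 - 16*d^2 - 12*d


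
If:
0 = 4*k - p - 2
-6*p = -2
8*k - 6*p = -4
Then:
No Solution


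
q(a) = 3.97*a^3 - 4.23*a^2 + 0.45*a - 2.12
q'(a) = 11.91*a^2 - 8.46*a + 0.45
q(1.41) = 1.23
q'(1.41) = 12.20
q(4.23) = 224.57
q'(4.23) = 177.77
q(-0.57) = -4.49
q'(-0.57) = 9.14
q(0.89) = -2.27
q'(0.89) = 2.35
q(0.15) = -2.13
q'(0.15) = -0.55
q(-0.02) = -2.13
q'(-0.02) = 0.62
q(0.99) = -1.97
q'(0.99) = 3.75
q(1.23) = -0.58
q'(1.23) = 8.06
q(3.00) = 68.35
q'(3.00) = 82.26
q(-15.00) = -14359.37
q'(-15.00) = 2807.10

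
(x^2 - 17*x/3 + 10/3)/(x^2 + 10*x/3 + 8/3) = (3*x^2 - 17*x + 10)/(3*x^2 + 10*x + 8)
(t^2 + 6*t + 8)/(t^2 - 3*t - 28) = (t + 2)/(t - 7)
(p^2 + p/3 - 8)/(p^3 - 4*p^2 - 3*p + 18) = (p^2 + p/3 - 8)/(p^3 - 4*p^2 - 3*p + 18)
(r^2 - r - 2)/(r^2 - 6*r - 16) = (-r^2 + r + 2)/(-r^2 + 6*r + 16)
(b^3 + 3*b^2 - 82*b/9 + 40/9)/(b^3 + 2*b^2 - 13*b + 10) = (b^2 - 2*b + 8/9)/(b^2 - 3*b + 2)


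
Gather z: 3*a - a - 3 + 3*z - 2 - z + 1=2*a + 2*z - 4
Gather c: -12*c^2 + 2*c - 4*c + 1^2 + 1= -12*c^2 - 2*c + 2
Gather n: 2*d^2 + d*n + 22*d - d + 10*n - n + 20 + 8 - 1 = 2*d^2 + 21*d + n*(d + 9) + 27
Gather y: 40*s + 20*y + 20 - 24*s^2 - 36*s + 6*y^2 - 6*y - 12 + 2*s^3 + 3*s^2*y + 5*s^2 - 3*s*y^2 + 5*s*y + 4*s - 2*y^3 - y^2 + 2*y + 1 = 2*s^3 - 19*s^2 + 8*s - 2*y^3 + y^2*(5 - 3*s) + y*(3*s^2 + 5*s + 16) + 9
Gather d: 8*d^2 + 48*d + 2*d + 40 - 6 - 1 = 8*d^2 + 50*d + 33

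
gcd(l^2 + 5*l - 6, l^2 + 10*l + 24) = l + 6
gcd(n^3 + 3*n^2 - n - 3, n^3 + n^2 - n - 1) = n^2 - 1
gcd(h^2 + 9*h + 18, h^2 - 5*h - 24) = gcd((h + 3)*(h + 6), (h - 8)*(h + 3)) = h + 3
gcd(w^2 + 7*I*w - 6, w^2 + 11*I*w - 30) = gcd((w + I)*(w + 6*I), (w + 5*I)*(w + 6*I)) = w + 6*I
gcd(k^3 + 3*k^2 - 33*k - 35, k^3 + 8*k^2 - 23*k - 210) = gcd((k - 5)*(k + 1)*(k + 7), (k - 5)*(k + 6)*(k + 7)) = k^2 + 2*k - 35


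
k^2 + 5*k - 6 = (k - 1)*(k + 6)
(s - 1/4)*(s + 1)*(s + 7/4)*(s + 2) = s^4 + 9*s^3/2 + 97*s^2/16 + 27*s/16 - 7/8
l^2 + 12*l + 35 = (l + 5)*(l + 7)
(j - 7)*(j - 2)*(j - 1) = j^3 - 10*j^2 + 23*j - 14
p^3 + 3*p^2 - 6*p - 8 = (p - 2)*(p + 1)*(p + 4)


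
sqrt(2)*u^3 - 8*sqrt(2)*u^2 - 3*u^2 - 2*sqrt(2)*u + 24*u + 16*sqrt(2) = (u - 8)*(u - 2*sqrt(2))*(sqrt(2)*u + 1)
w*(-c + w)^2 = c^2*w - 2*c*w^2 + w^3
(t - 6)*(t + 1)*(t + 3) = t^3 - 2*t^2 - 21*t - 18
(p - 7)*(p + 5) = p^2 - 2*p - 35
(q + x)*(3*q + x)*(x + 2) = 3*q^2*x + 6*q^2 + 4*q*x^2 + 8*q*x + x^3 + 2*x^2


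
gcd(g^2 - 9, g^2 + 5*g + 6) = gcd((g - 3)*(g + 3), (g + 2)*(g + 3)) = g + 3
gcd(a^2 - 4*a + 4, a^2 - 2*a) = a - 2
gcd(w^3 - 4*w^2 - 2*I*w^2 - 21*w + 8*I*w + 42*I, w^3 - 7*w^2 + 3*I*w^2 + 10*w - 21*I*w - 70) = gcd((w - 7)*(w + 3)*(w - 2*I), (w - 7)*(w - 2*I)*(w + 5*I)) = w^2 + w*(-7 - 2*I) + 14*I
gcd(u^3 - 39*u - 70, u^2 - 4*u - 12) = u + 2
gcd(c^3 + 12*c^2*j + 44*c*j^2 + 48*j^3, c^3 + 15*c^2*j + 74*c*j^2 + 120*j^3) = c^2 + 10*c*j + 24*j^2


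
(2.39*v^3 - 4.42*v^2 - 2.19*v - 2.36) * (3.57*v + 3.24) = 8.5323*v^4 - 8.0358*v^3 - 22.1391*v^2 - 15.5208*v - 7.6464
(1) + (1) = 2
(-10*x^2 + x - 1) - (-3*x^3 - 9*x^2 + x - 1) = 3*x^3 - x^2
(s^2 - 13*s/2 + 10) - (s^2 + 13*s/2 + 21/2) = -13*s - 1/2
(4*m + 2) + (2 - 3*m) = m + 4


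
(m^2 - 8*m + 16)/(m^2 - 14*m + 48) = (m^2 - 8*m + 16)/(m^2 - 14*m + 48)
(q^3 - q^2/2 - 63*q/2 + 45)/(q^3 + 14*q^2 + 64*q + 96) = (2*q^2 - 13*q + 15)/(2*(q^2 + 8*q + 16))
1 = 1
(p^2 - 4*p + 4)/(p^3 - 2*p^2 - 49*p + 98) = (p - 2)/(p^2 - 49)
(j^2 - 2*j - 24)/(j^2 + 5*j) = (j^2 - 2*j - 24)/(j*(j + 5))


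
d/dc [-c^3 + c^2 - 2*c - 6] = -3*c^2 + 2*c - 2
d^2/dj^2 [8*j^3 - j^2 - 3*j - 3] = 48*j - 2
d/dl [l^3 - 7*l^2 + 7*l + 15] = 3*l^2 - 14*l + 7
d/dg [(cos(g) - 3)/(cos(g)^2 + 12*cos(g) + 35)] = (cos(g)^2 - 6*cos(g) - 71)*sin(g)/(cos(g)^2 + 12*cos(g) + 35)^2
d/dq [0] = 0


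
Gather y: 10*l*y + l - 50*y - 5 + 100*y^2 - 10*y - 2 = l + 100*y^2 + y*(10*l - 60) - 7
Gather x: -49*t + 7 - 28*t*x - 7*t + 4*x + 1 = -56*t + x*(4 - 28*t) + 8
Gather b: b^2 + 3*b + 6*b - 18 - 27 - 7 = b^2 + 9*b - 52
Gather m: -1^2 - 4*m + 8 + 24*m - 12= 20*m - 5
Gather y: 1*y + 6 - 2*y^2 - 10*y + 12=-2*y^2 - 9*y + 18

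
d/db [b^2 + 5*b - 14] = 2*b + 5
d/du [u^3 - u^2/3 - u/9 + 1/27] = 3*u^2 - 2*u/3 - 1/9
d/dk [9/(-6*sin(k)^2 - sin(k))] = 9*(12/tan(k) + cos(k)/sin(k)^2)/(6*sin(k) + 1)^2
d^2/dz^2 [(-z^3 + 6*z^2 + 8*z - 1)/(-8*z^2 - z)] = 2*(-463*z^3 + 192*z^2 + 24*z + 1)/(z^3*(512*z^3 + 192*z^2 + 24*z + 1))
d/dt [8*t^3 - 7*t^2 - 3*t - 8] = 24*t^2 - 14*t - 3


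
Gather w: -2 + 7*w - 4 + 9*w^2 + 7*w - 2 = 9*w^2 + 14*w - 8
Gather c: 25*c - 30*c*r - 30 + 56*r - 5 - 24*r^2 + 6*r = c*(25 - 30*r) - 24*r^2 + 62*r - 35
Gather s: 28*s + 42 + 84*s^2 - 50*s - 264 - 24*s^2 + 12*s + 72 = 60*s^2 - 10*s - 150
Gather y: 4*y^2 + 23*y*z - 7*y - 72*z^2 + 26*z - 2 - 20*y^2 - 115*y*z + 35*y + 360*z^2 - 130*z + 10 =-16*y^2 + y*(28 - 92*z) + 288*z^2 - 104*z + 8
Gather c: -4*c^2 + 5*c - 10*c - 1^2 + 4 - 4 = -4*c^2 - 5*c - 1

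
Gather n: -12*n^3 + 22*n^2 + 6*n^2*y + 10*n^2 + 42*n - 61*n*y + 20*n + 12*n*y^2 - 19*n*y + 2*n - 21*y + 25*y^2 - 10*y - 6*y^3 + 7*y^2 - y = -12*n^3 + n^2*(6*y + 32) + n*(12*y^2 - 80*y + 64) - 6*y^3 + 32*y^2 - 32*y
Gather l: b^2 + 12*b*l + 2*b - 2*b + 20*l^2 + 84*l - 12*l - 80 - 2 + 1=b^2 + 20*l^2 + l*(12*b + 72) - 81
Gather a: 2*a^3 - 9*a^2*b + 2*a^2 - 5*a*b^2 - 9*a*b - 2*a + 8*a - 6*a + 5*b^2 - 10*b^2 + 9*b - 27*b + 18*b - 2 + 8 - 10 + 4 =2*a^3 + a^2*(2 - 9*b) + a*(-5*b^2 - 9*b) - 5*b^2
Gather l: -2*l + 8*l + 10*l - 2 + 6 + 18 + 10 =16*l + 32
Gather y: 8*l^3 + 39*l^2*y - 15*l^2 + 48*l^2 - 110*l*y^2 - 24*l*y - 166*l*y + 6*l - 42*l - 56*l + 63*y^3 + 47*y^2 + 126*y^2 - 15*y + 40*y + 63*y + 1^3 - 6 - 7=8*l^3 + 33*l^2 - 92*l + 63*y^3 + y^2*(173 - 110*l) + y*(39*l^2 - 190*l + 88) - 12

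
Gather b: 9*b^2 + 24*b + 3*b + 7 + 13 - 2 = 9*b^2 + 27*b + 18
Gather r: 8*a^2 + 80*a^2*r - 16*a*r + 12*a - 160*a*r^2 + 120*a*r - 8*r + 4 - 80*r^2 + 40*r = 8*a^2 + 12*a + r^2*(-160*a - 80) + r*(80*a^2 + 104*a + 32) + 4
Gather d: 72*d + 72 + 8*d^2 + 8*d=8*d^2 + 80*d + 72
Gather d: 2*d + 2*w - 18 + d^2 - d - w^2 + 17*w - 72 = d^2 + d - w^2 + 19*w - 90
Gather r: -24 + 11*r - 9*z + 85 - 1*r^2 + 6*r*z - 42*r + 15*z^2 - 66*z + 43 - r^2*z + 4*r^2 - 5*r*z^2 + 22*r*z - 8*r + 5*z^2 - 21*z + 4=r^2*(3 - z) + r*(-5*z^2 + 28*z - 39) + 20*z^2 - 96*z + 108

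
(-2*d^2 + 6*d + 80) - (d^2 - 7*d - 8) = -3*d^2 + 13*d + 88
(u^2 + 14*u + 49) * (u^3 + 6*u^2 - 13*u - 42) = u^5 + 20*u^4 + 120*u^3 + 70*u^2 - 1225*u - 2058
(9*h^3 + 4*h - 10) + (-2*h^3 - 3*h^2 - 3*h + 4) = 7*h^3 - 3*h^2 + h - 6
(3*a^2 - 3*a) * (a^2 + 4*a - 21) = 3*a^4 + 9*a^3 - 75*a^2 + 63*a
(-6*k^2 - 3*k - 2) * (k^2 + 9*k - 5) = -6*k^4 - 57*k^3 + k^2 - 3*k + 10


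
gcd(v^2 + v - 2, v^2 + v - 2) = v^2 + v - 2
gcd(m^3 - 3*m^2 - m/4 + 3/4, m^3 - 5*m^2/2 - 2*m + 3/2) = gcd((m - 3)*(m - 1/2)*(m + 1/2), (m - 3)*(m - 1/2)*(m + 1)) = m^2 - 7*m/2 + 3/2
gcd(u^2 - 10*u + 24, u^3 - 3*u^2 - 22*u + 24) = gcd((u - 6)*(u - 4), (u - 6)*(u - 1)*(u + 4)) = u - 6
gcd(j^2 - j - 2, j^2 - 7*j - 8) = j + 1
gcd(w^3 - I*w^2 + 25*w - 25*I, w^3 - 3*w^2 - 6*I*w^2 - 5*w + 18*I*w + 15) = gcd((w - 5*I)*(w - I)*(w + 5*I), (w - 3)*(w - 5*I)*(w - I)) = w^2 - 6*I*w - 5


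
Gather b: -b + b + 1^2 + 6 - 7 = 0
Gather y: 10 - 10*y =10 - 10*y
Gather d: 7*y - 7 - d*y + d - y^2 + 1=d*(1 - y) - y^2 + 7*y - 6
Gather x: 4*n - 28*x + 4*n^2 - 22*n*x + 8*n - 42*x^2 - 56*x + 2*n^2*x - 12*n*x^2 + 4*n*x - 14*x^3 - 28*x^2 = 4*n^2 + 12*n - 14*x^3 + x^2*(-12*n - 70) + x*(2*n^2 - 18*n - 84)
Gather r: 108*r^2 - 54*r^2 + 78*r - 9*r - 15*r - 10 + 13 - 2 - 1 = 54*r^2 + 54*r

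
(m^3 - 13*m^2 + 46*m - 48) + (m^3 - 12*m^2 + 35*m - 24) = 2*m^3 - 25*m^2 + 81*m - 72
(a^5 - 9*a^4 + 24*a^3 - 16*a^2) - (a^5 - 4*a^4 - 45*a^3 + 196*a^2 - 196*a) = -5*a^4 + 69*a^3 - 212*a^2 + 196*a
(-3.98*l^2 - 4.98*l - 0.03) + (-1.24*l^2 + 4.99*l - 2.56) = -5.22*l^2 + 0.00999999999999979*l - 2.59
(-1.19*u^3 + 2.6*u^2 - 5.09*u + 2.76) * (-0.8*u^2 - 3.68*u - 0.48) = 0.952*u^5 + 2.2992*u^4 - 4.9248*u^3 + 15.2752*u^2 - 7.7136*u - 1.3248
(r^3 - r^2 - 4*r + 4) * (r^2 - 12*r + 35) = r^5 - 13*r^4 + 43*r^3 + 17*r^2 - 188*r + 140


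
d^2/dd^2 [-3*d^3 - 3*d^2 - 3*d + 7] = -18*d - 6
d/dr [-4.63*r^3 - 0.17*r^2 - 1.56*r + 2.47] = -13.89*r^2 - 0.34*r - 1.56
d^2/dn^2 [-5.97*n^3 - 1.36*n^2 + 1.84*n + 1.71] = -35.82*n - 2.72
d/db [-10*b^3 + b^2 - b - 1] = -30*b^2 + 2*b - 1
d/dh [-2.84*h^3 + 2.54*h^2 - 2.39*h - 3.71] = -8.52*h^2 + 5.08*h - 2.39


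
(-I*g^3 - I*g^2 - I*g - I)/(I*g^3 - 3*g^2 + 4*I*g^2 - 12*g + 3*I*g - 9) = (-g^2 - 1)/(g^2 + 3*g*(1 + I) + 9*I)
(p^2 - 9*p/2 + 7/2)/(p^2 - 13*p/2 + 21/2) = (p - 1)/(p - 3)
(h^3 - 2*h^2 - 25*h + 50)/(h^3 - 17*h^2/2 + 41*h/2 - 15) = 2*(h + 5)/(2*h - 3)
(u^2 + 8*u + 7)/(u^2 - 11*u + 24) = (u^2 + 8*u + 7)/(u^2 - 11*u + 24)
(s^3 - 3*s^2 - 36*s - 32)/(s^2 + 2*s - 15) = (s^3 - 3*s^2 - 36*s - 32)/(s^2 + 2*s - 15)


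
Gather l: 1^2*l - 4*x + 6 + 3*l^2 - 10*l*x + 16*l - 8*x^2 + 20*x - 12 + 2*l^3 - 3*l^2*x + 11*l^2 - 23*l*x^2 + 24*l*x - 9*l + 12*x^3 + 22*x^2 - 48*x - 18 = 2*l^3 + l^2*(14 - 3*x) + l*(-23*x^2 + 14*x + 8) + 12*x^3 + 14*x^2 - 32*x - 24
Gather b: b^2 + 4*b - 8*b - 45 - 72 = b^2 - 4*b - 117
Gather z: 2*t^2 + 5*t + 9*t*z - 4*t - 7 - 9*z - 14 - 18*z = 2*t^2 + t + z*(9*t - 27) - 21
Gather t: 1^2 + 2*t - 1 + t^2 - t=t^2 + t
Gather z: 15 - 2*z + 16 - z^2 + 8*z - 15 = -z^2 + 6*z + 16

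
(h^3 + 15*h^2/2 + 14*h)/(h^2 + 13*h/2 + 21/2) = h*(h + 4)/(h + 3)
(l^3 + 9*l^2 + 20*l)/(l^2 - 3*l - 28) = l*(l + 5)/(l - 7)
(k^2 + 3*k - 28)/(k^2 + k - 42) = (k - 4)/(k - 6)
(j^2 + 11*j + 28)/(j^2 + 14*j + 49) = (j + 4)/(j + 7)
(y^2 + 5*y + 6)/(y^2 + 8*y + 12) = (y + 3)/(y + 6)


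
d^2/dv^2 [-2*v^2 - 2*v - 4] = -4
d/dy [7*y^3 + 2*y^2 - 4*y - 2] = 21*y^2 + 4*y - 4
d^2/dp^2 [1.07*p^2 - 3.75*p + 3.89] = 2.14000000000000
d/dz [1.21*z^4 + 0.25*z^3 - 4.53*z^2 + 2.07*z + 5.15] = 4.84*z^3 + 0.75*z^2 - 9.06*z + 2.07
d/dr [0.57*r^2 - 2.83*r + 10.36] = 1.14*r - 2.83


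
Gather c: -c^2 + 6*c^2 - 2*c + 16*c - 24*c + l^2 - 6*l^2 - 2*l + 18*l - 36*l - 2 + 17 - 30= 5*c^2 - 10*c - 5*l^2 - 20*l - 15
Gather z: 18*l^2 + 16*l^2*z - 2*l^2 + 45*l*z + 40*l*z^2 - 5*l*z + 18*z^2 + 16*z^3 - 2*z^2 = 16*l^2 + 16*z^3 + z^2*(40*l + 16) + z*(16*l^2 + 40*l)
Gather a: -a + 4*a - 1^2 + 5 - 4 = 3*a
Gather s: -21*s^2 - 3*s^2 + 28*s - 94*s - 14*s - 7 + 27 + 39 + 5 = -24*s^2 - 80*s + 64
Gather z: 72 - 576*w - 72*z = -576*w - 72*z + 72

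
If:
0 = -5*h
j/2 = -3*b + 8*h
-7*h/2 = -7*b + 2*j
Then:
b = 0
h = 0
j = 0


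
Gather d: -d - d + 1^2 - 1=-2*d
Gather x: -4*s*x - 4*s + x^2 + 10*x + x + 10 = -4*s + x^2 + x*(11 - 4*s) + 10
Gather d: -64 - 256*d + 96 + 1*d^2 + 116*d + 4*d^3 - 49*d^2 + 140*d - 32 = 4*d^3 - 48*d^2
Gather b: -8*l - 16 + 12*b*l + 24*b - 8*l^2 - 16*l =b*(12*l + 24) - 8*l^2 - 24*l - 16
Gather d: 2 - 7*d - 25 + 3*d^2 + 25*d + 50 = 3*d^2 + 18*d + 27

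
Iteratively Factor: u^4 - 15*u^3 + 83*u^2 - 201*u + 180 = (u - 3)*(u^3 - 12*u^2 + 47*u - 60) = (u - 3)^2*(u^2 - 9*u + 20) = (u - 5)*(u - 3)^2*(u - 4)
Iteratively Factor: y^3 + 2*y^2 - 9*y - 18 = (y - 3)*(y^2 + 5*y + 6) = (y - 3)*(y + 3)*(y + 2)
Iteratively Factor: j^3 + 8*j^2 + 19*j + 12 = (j + 1)*(j^2 + 7*j + 12) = (j + 1)*(j + 3)*(j + 4)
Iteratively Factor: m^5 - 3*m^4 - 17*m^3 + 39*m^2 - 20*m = (m - 1)*(m^4 - 2*m^3 - 19*m^2 + 20*m) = (m - 1)*(m + 4)*(m^3 - 6*m^2 + 5*m) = m*(m - 1)*(m + 4)*(m^2 - 6*m + 5) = m*(m - 5)*(m - 1)*(m + 4)*(m - 1)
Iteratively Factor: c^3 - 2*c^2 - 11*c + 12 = (c - 1)*(c^2 - c - 12) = (c - 1)*(c + 3)*(c - 4)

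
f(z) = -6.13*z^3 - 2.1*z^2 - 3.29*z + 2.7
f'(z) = -18.39*z^2 - 4.2*z - 3.29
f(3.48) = -292.52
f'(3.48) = -240.62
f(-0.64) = 5.55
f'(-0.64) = -8.13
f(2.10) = -70.24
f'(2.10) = -93.21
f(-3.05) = 167.12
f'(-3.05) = -161.55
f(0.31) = 1.30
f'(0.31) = -6.36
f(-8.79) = 4032.56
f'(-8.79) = -1387.26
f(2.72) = -145.14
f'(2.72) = -150.77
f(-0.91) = 8.57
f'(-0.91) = -14.70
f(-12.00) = 10332.42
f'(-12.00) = -2601.05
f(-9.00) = 4330.98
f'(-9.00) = -1455.08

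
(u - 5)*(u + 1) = u^2 - 4*u - 5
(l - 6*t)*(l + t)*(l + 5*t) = l^3 - 31*l*t^2 - 30*t^3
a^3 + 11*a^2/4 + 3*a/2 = a*(a + 3/4)*(a + 2)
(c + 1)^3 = c^3 + 3*c^2 + 3*c + 1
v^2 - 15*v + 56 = (v - 8)*(v - 7)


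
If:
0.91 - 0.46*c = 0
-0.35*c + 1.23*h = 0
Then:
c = 1.98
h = 0.56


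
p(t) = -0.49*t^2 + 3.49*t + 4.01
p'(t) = 3.49 - 0.98*t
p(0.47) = 5.54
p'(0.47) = 3.03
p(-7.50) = -49.73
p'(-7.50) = 10.84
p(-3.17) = -11.98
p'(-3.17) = 6.60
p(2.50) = 9.67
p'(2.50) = 1.04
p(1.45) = 8.04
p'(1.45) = 2.07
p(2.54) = 9.71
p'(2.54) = 1.00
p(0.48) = 5.57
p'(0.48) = 3.02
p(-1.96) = -4.71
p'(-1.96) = 5.41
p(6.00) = 7.31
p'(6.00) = -2.39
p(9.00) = -4.27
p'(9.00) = -5.33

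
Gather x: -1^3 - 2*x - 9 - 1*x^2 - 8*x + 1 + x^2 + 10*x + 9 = 0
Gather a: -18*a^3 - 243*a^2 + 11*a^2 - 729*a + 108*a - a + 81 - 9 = -18*a^3 - 232*a^2 - 622*a + 72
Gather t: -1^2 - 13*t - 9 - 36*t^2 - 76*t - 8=-36*t^2 - 89*t - 18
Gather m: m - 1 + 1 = m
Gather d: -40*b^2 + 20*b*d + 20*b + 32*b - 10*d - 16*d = -40*b^2 + 52*b + d*(20*b - 26)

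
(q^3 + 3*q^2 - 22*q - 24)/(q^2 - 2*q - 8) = (q^2 + 7*q + 6)/(q + 2)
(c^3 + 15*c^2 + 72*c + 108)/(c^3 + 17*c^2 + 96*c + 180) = (c + 3)/(c + 5)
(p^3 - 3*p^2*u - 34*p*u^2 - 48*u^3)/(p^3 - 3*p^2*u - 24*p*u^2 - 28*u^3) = (p^2 - 5*p*u - 24*u^2)/(p^2 - 5*p*u - 14*u^2)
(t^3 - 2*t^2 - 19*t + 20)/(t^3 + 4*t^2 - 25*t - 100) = (t - 1)/(t + 5)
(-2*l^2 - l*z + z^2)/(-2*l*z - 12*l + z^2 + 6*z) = (l + z)/(z + 6)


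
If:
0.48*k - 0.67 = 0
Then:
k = 1.40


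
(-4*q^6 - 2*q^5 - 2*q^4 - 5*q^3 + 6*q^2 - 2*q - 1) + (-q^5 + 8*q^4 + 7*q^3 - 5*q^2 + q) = -4*q^6 - 3*q^5 + 6*q^4 + 2*q^3 + q^2 - q - 1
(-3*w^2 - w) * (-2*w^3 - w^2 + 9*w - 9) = 6*w^5 + 5*w^4 - 26*w^3 + 18*w^2 + 9*w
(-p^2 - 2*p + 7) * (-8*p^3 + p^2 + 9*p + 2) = 8*p^5 + 15*p^4 - 67*p^3 - 13*p^2 + 59*p + 14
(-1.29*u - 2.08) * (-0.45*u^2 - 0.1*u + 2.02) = 0.5805*u^3 + 1.065*u^2 - 2.3978*u - 4.2016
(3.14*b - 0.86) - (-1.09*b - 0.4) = 4.23*b - 0.46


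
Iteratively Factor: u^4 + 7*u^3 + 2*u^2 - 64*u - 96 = (u - 3)*(u^3 + 10*u^2 + 32*u + 32) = (u - 3)*(u + 4)*(u^2 + 6*u + 8) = (u - 3)*(u + 2)*(u + 4)*(u + 4)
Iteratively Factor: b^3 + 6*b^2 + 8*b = (b)*(b^2 + 6*b + 8) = b*(b + 2)*(b + 4)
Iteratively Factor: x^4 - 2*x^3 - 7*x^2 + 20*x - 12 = (x - 2)*(x^3 - 7*x + 6) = (x - 2)*(x + 3)*(x^2 - 3*x + 2) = (x - 2)*(x - 1)*(x + 3)*(x - 2)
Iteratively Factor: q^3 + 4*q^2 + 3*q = (q)*(q^2 + 4*q + 3) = q*(q + 3)*(q + 1)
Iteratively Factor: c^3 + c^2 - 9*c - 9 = (c + 1)*(c^2 - 9) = (c - 3)*(c + 1)*(c + 3)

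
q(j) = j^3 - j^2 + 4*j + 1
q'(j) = 3*j^2 - 2*j + 4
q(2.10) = 14.25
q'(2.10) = 13.03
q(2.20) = 15.61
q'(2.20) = 14.12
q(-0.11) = 0.55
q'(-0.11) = 4.26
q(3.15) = 34.93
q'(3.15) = 27.47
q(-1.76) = -14.59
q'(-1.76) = 16.81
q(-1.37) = -8.93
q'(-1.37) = 12.37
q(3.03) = 31.76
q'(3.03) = 25.48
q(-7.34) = -477.68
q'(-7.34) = 180.31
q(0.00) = 1.00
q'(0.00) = 4.00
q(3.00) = 31.00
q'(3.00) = 25.00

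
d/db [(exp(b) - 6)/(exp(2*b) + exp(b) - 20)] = (-(exp(b) - 6)*(2*exp(b) + 1) + exp(2*b) + exp(b) - 20)*exp(b)/(exp(2*b) + exp(b) - 20)^2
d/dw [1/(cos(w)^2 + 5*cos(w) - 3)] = (2*cos(w) + 5)*sin(w)/(cos(w)^2 + 5*cos(w) - 3)^2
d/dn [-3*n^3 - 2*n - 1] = -9*n^2 - 2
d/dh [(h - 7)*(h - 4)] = 2*h - 11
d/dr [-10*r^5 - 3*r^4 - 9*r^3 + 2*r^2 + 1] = r*(-50*r^3 - 12*r^2 - 27*r + 4)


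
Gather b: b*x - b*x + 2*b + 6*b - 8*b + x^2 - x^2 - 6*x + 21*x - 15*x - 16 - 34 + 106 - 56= 0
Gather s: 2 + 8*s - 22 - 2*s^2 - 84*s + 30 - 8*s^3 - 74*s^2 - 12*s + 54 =-8*s^3 - 76*s^2 - 88*s + 64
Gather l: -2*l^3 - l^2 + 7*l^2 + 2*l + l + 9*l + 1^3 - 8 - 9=-2*l^3 + 6*l^2 + 12*l - 16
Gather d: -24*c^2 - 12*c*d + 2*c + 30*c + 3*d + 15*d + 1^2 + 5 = -24*c^2 + 32*c + d*(18 - 12*c) + 6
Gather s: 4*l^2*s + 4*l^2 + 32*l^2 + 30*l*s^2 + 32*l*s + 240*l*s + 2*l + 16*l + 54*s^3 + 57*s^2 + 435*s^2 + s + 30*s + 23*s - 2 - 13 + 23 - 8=36*l^2 + 18*l + 54*s^3 + s^2*(30*l + 492) + s*(4*l^2 + 272*l + 54)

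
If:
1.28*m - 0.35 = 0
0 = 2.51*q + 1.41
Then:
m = 0.27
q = -0.56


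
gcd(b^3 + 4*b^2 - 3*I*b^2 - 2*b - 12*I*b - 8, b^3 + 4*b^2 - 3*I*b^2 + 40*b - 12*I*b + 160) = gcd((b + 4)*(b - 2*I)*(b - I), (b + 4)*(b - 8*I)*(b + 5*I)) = b + 4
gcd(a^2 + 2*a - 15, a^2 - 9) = a - 3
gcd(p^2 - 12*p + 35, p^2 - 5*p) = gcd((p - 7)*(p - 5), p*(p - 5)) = p - 5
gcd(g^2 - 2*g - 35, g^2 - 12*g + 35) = g - 7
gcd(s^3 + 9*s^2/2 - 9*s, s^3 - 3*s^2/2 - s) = s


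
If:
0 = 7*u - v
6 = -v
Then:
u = -6/7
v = -6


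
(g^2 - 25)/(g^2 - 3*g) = (g^2 - 25)/(g*(g - 3))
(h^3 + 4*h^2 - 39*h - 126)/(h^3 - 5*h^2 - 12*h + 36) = (h + 7)/(h - 2)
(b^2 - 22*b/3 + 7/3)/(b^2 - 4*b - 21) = (b - 1/3)/(b + 3)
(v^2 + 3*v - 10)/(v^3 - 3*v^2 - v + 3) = (v^2 + 3*v - 10)/(v^3 - 3*v^2 - v + 3)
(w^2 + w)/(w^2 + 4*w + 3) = w/(w + 3)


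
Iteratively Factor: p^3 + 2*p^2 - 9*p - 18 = (p + 3)*(p^2 - p - 6) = (p - 3)*(p + 3)*(p + 2)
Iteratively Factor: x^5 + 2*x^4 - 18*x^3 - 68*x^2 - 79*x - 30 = (x - 5)*(x^4 + 7*x^3 + 17*x^2 + 17*x + 6) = (x - 5)*(x + 3)*(x^3 + 4*x^2 + 5*x + 2) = (x - 5)*(x + 1)*(x + 3)*(x^2 + 3*x + 2) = (x - 5)*(x + 1)*(x + 2)*(x + 3)*(x + 1)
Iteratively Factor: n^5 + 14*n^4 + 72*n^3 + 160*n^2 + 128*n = (n)*(n^4 + 14*n^3 + 72*n^2 + 160*n + 128) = n*(n + 4)*(n^3 + 10*n^2 + 32*n + 32) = n*(n + 2)*(n + 4)*(n^2 + 8*n + 16) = n*(n + 2)*(n + 4)^2*(n + 4)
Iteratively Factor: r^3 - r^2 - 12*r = (r - 4)*(r^2 + 3*r) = (r - 4)*(r + 3)*(r)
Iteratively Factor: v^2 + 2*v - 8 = (v - 2)*(v + 4)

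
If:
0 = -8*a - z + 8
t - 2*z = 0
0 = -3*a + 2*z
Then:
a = 16/19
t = 48/19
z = 24/19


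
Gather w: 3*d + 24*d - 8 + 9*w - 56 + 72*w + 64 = 27*d + 81*w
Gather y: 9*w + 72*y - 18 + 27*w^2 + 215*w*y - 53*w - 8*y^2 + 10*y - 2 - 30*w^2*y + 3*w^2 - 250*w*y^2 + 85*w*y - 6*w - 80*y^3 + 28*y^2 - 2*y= 30*w^2 - 50*w - 80*y^3 + y^2*(20 - 250*w) + y*(-30*w^2 + 300*w + 80) - 20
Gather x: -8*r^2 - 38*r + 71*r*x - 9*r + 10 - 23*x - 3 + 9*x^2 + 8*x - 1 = -8*r^2 - 47*r + 9*x^2 + x*(71*r - 15) + 6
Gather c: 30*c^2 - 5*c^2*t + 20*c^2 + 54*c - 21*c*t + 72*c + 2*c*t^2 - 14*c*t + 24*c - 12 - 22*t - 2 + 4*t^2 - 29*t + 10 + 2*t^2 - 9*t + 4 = c^2*(50 - 5*t) + c*(2*t^2 - 35*t + 150) + 6*t^2 - 60*t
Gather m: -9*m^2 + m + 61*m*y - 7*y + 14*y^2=-9*m^2 + m*(61*y + 1) + 14*y^2 - 7*y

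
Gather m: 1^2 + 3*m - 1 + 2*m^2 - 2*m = 2*m^2 + m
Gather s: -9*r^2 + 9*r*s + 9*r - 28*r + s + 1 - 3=-9*r^2 - 19*r + s*(9*r + 1) - 2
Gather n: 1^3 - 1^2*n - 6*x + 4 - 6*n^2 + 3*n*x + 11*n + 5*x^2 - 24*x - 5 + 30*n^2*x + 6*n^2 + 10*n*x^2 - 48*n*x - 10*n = 30*n^2*x + n*(10*x^2 - 45*x) + 5*x^2 - 30*x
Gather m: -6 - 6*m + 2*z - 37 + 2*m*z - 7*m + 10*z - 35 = m*(2*z - 13) + 12*z - 78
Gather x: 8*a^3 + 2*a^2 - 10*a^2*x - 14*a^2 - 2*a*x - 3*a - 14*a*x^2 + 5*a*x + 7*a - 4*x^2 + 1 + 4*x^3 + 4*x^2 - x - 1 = 8*a^3 - 12*a^2 - 14*a*x^2 + 4*a + 4*x^3 + x*(-10*a^2 + 3*a - 1)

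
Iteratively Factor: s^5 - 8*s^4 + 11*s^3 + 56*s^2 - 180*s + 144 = (s + 3)*(s^4 - 11*s^3 + 44*s^2 - 76*s + 48) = (s - 2)*(s + 3)*(s^3 - 9*s^2 + 26*s - 24) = (s - 2)^2*(s + 3)*(s^2 - 7*s + 12) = (s - 4)*(s - 2)^2*(s + 3)*(s - 3)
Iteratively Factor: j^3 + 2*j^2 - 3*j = (j)*(j^2 + 2*j - 3) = j*(j + 3)*(j - 1)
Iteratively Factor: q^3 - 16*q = (q)*(q^2 - 16) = q*(q - 4)*(q + 4)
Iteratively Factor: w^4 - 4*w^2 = (w)*(w^3 - 4*w) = w^2*(w^2 - 4) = w^2*(w - 2)*(w + 2)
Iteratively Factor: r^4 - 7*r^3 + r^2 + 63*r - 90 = (r - 3)*(r^3 - 4*r^2 - 11*r + 30) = (r - 5)*(r - 3)*(r^2 + r - 6) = (r - 5)*(r - 3)*(r - 2)*(r + 3)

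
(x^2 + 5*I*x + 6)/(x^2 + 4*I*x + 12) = (x - I)/(x - 2*I)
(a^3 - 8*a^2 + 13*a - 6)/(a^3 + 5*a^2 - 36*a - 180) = (a^2 - 2*a + 1)/(a^2 + 11*a + 30)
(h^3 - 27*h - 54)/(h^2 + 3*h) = h - 3 - 18/h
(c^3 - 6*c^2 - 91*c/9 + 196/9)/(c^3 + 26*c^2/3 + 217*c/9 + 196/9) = (3*c^2 - 25*c + 28)/(3*c^2 + 19*c + 28)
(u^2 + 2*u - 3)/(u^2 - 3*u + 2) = (u + 3)/(u - 2)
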